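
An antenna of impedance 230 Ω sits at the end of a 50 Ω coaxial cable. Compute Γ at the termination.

Γ = 0.643

Γ = (Z_L − Z_0)/(Z_L + Z_0) = (230 − 50)/(230 + 50) = 180/280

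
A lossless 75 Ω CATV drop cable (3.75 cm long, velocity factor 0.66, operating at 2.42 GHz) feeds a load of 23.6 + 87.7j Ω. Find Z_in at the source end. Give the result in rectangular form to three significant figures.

λ = v/f = 0.66·c / 2.42 GHz = 0.0818 m
βl = 2π·l/λ = 2π × 0.458 = 165°
tan(βl) = tan(165°) = -0.268
Z_in = Z_0·(Z_L + jZ_0·tanβl)/(Z_0 + jZ_L·tanβl)
     = 75·(23.6 + j67.6)/(98.5 − j6.32)

Z_in ≈ 14.6 + j52.4 Ω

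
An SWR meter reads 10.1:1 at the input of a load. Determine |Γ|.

|Γ| = (S − 1)/(S + 1) = (10.1 − 1)/(10.1 + 1) = 9.1/11.1

|Γ| ≈ 0.82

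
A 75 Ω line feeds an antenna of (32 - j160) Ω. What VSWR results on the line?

Γ = (Z_L − Z_0)/(Z_L + Z_0) = (-43 − j160)/(107 − j160)
|Γ| = 166/192 = 0.861
VSWR = (1 + |Γ|)/(1 − |Γ|) = 1.86/0.139

VSWR ≈ 13.4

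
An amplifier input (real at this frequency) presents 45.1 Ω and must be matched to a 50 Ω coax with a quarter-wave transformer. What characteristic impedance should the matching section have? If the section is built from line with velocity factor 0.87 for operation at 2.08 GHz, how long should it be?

Z_qwt = √(Z_0·R_L) = √(50 × 45.1) = √2255
λ = 0.87·c/f = 0.125 m, so l = λ/4 = 0.0314 m

Z_qwt ≈ 47.5 Ω; length ≈ 3.14 cm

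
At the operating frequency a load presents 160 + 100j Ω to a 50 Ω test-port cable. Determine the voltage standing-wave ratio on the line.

Γ = (Z_L − Z_0)/(Z_L + Z_0) = (110 + j100)/(210 + j100)
|Γ| = 149/233 = 0.639
VSWR = (1 + |Γ|)/(1 − |Γ|) = 1.64/0.361

VSWR ≈ 4.54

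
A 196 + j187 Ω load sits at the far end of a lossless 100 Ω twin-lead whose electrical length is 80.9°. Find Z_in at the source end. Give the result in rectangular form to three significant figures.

tan(βl) = tan(80.9°) = 6.24
Z_in = Z_0·(Z_L + jZ_0·tanβl)/(Z_0 + jZ_L·tanβl)
     = 100·(196 + j811)/(-1070 + j1220)

Z_in ≈ 29.7 − j41.9 Ω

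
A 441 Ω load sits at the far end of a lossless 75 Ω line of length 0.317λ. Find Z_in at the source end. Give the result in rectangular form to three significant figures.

βl = 2π × 0.317 = 114°
tan(βl) = tan(114°) = -2.23
Z_in = Z_0·(Z_L + jZ_0·tanβl)/(Z_0 + jZ_L·tanβl)
     = 75·(441 − j168)/(75 − j985)

Z_in ≈ 15.2 + j32.4 Ω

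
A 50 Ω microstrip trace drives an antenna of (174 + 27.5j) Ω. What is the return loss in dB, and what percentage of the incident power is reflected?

Γ = (124 + j27.5)/(224 + j27.5), |Γ| = 0.563
RL = −20·log₁₀(0.563) = 4.99 dB
P_refl/P_inc = |Γ|² = 0.317

RL ≈ 4.99 dB; 31.7% of incident power reflected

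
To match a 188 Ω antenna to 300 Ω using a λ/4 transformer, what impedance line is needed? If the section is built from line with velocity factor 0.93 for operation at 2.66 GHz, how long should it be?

Z_qwt ≈ 237 Ω; length ≈ 2.62 cm

Z_qwt = √(Z_0·R_L) = √(300 × 188) = √56400
λ = 0.93·c/f = 0.105 m, so l = λ/4 = 0.0262 m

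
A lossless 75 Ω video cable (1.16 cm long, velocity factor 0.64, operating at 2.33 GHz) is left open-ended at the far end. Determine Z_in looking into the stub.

Z_in ≈ −j61.4 Ω

λ = v/f = 0.64·c / 2.33 GHz = 0.0824 m
βl = 2π·l/λ = 2π × 0.141 = 50.7°
tan(βl) = 1.22
For an open-ended stub, Z_in = −jZ_0·cot(βl) = −jZ_0/tan(βl)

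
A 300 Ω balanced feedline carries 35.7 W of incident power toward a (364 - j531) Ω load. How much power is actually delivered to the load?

P_delivered ≈ 21.6 W

|Γ| = |(64 − j531)/(664 − j531)| = 0.629
|Γ|² = 0.396
P_refl = |Γ|²·P_inc = 14.1 W, P_del = (1 − |Γ|²)·P_inc = 21.6 W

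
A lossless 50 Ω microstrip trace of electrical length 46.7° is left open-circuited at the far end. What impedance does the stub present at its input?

tan(βl) = 1.06
For an open-circuited stub, Z_in = −jZ_0·cot(βl) = −jZ_0/tan(βl)

Z_in ≈ −j47.1 Ω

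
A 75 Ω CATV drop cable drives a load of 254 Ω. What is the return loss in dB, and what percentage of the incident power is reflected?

Γ = (254 − 75)/(254 + 75) = 0.544
RL = −20·log₁₀(0.544) = 5.29 dB
P_refl/P_inc = |Γ|² = 0.296

RL ≈ 5.29 dB; 29.6% of incident power reflected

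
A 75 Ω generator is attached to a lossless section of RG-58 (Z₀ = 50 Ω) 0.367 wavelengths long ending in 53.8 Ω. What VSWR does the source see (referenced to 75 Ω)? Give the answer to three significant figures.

VSWR ≈ 1.52

βl = 2π × 0.367 = 132°
tan(βl) = -1.11
Z_in = Z_0·(Z_L + jZ_0·tanβl)/(Z_0 + jZ_L·tanβl) = 49.5 + j3.61 Ω
Γ_s = (Z_in − Z_s)/(Z_in + Z_s) = (-25.5 + j3.61)/(125 + j3.61), |Γ_s| = 0.207
VSWR = (1 + |Γ_s|)/(1 − |Γ_s|)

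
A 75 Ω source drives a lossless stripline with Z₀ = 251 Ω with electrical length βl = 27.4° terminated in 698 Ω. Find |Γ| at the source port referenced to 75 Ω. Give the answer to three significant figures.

tan(βl) = 0.518
Z_in = Z_0·(Z_L + jZ_0·tanβl)/(Z_0 + jZ_L·tanβl) = 288 − j285 Ω
Γ_s = (Z_in − Z_s)/(Z_in + Z_s) = (213 − j285)/(363 − j285), |Γ_s| = 0.771

|Γ| ≈ 0.771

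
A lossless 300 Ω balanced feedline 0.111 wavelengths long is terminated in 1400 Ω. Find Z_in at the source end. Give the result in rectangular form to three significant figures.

βl = 2π × 0.111 = 40°
tan(βl) = tan(40°) = 0.838
Z_in = Z_0·(Z_L + jZ_0·tanβl)/(Z_0 + jZ_L·tanβl)
     = 300·(1400 + j251)/(300 + j1170)

Z_in ≈ 146 − j321 Ω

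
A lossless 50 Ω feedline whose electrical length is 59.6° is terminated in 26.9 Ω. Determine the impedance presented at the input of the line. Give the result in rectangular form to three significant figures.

Z_in ≈ 57.1 + j32.9 Ω

tan(βl) = tan(59.6°) = 1.7
Z_in = Z_0·(Z_L + jZ_0·tanβl)/(Z_0 + jZ_L·tanβl)
     = 50·(26.9 + j85.2)/(50 + j45.8)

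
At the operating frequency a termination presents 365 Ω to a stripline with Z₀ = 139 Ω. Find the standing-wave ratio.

VSWR ≈ 2.63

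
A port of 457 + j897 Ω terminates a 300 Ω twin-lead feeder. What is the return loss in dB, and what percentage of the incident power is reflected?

Γ = (157 + j897)/(757 + j897), |Γ| = 0.776
RL = −20·log₁₀(0.776) = 2.2 dB
P_refl/P_inc = |Γ|² = 0.602

RL ≈ 2.2 dB; 60.2% of incident power reflected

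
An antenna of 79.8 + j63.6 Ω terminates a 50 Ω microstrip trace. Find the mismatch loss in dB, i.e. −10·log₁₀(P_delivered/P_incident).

Γ = (29.8 + j63.6)/(129.8 + j63.6), |Γ| = 0.486
|Γ|² = 0.236, so P_del/P_inc = 1 − |Γ|² = 0.764
ML = −10·log₁₀(1 − |Γ|²)

mismatch loss ≈ 1.17 dB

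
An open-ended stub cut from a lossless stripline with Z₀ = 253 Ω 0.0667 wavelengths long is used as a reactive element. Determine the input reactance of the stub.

X_in ≈ -568 Ω (capacitive)

βl = 2π × 0.0667 = 24°
tan(βl) = 0.445
For an open-ended stub, Z_in = −jZ_0·cot(βl) = −jZ_0/tan(βl)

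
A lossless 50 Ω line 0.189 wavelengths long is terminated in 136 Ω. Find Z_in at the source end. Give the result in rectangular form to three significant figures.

βl = 2π × 0.189 = 68°
tan(βl) = tan(68°) = 2.48
Z_in = Z_0·(Z_L + jZ_0·tanβl)/(Z_0 + jZ_L·tanβl)
     = 50·(136 + j124)/(50 + j337)

Z_in ≈ 20.9 − j17.1 Ω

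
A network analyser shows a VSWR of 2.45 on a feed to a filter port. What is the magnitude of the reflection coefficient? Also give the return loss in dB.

|Γ| ≈ 0.42; return loss ≈ 7.53 dB

|Γ| = (S − 1)/(S + 1) = (2.45 − 1)/(2.45 + 1) = 1.45/3.45
RL = −20·log₁₀|Γ| = −20·log₁₀(0.42)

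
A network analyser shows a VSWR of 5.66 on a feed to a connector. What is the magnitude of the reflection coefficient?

|Γ| = (S − 1)/(S + 1) = (5.66 − 1)/(5.66 + 1) = 4.66/6.66

|Γ| ≈ 0.7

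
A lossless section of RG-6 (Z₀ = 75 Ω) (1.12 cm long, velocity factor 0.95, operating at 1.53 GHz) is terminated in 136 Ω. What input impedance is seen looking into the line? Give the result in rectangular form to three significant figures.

Z_in ≈ 104 − j44.9 Ω

λ = v/f = 0.95·c / 1.53 GHz = 0.186 m
βl = 2π·l/λ = 2π × 0.0601 = 21.6°
tan(βl) = tan(21.6°) = 0.397
Z_in = Z_0·(Z_L + jZ_0·tanβl)/(Z_0 + jZ_L·tanβl)
     = 75·(136 + j29.8)/(75 + j54)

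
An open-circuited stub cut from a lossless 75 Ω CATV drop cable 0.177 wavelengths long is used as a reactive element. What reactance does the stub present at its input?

βl = 2π × 0.177 = 63.7°
tan(βl) = 2.03
For an open-circuited stub, Z_in = −jZ_0·cot(βl) = −jZ_0/tan(βl)

X_in ≈ -37 Ω (capacitive)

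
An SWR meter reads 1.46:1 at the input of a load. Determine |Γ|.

|Γ| ≈ 0.187

|Γ| = (S − 1)/(S + 1) = (1.46 − 1)/(1.46 + 1) = 0.46/2.46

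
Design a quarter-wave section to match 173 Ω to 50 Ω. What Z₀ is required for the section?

Z_qwt ≈ 93 Ω

Z_qwt = √(Z_0·R_L) = √(50 × 173) = √8650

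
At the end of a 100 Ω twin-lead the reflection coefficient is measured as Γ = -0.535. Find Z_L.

Z_L ≈ 30.3 Ω

Z_L = Z_0·(1 + Γ)/(1 − Γ) = 100·(0.465)/(1.54)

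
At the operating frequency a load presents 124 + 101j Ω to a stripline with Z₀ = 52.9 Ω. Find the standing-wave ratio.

VSWR ≈ 4.08

Γ = (Z_L − Z_0)/(Z_L + Z_0) = (71.1 + j101)/(176.9 + j101)
|Γ| = 124/204 = 0.606
VSWR = (1 + |Γ|)/(1 − |Γ|) = 1.61/0.394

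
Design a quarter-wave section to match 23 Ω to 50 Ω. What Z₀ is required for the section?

Z_qwt ≈ 33.9 Ω

Z_qwt = √(Z_0·R_L) = √(50 × 23) = √1150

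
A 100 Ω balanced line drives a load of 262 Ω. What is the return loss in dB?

RL ≈ 6.98 dB

Γ = (262 − 100)/(262 + 100) = 0.448
RL = −20·log₁₀|Γ| = −20·log₁₀(0.448)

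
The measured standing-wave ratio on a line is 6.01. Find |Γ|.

|Γ| ≈ 0.715

|Γ| = (S − 1)/(S + 1) = (6.01 − 1)/(6.01 + 1) = 5.01/7.01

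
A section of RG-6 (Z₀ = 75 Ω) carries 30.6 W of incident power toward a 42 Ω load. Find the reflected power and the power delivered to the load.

P_reflected ≈ 2.43 W; P_delivered ≈ 28.2 W

Γ = (42 − 75)/(42 + 75) = -0.282
|Γ|² = 0.0796
P_refl = |Γ|²·P_inc = 2.43 W, P_del = (1 − |Γ|²)·P_inc = 28.2 W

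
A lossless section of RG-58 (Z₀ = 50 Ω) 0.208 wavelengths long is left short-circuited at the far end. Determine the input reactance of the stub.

X_in ≈ 185 Ω (inductive)

βl = 2π × 0.208 = 74.9°
tan(βl) = 3.7
For a short-circuited stub, Z_in = jZ_0·tan(βl)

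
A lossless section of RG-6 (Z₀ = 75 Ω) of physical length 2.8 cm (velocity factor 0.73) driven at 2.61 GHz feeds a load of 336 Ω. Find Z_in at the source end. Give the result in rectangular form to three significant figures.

λ = v/f = 0.73·c / 2.61 GHz = 0.0839 m
βl = 2π·l/λ = 2π × 0.334 = 120°
tan(βl) = tan(120°) = -1.72
Z_in = Z_0·(Z_L + jZ_0·tanβl)/(Z_0 + jZ_L·tanβl)
     = 75·(336 − j129)/(75 − j579)

Z_in ≈ 22 + j40.7 Ω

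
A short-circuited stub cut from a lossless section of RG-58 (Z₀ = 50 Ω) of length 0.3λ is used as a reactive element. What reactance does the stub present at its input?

βl = 2π × 0.3 = 108°
tan(βl) = -3.08
For a short-circuited stub, Z_in = jZ_0·tan(βl)

X_in ≈ -154 Ω (capacitive)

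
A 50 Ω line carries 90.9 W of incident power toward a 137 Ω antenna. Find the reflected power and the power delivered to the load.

P_reflected ≈ 19.7 W; P_delivered ≈ 71.2 W

Γ = (137 − 50)/(137 + 50) = 0.465
|Γ|² = 0.216
P_refl = |Γ|²·P_inc = 19.7 W, P_del = (1 − |Γ|²)·P_inc = 71.2 W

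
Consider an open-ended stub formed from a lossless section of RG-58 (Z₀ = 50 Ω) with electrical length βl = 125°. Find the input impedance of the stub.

Z_in ≈ +j35 Ω

tan(βl) = -1.43
For an open-ended stub, Z_in = −jZ_0·cot(βl) = −jZ_0/tan(βl)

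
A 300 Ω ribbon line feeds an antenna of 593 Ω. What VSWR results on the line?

VSWR ≈ 1.98

For a purely resistive load, VSWR = R_L/Z_0 or Z_0/R_L (whichever > 1) = 593/300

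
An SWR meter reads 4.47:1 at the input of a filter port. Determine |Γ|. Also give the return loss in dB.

|Γ| ≈ 0.634; return loss ≈ 3.95 dB

|Γ| = (S − 1)/(S + 1) = (4.47 − 1)/(4.47 + 1) = 3.47/5.47
RL = −20·log₁₀|Γ| = −20·log₁₀(0.634)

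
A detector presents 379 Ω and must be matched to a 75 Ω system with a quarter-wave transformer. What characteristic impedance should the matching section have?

Z_qwt = √(Z_0·R_L) = √(75 × 379) = √28420

Z_qwt ≈ 169 Ω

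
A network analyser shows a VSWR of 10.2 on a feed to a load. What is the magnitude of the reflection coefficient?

|Γ| ≈ 0.821

|Γ| = (S − 1)/(S + 1) = (10.2 − 1)/(10.2 + 1) = 9.2/11.2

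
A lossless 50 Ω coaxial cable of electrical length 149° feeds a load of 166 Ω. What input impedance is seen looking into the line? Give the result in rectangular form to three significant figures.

Z_in ≈ 45.4 + j60.5 Ω

tan(βl) = tan(149°) = -0.601
Z_in = Z_0·(Z_L + jZ_0·tanβl)/(Z_0 + jZ_L·tanβl)
     = 50·(166 − j30)/(50 − j99.7)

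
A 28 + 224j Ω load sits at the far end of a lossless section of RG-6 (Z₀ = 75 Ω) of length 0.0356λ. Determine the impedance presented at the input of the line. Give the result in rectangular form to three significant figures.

βl = 2π × 0.0356 = 12.8°
tan(βl) = tan(12.8°) = 0.227
Z_in = Z_0·(Z_L + jZ_0·tanβl)/(Z_0 + jZ_L·tanβl)
     = 75·(28 + j241)/(24 + j6.37)

Z_in ≈ 268 + j681 Ω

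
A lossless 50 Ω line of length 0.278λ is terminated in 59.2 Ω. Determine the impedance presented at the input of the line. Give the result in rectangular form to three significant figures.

βl = 2π × 0.278 = 100°
tan(βl) = tan(100°) = -5.63
Z_in = Z_0·(Z_L + jZ_0·tanβl)/(Z_0 + jZ_L·tanβl)
     = 50·(59.2 − j281)/(50 − j333)

Z_in ≈ 42.6 + j2.49 Ω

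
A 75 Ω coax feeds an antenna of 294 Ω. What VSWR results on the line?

For a purely resistive load, VSWR = R_L/Z_0 or Z_0/R_L (whichever > 1) = 294/75

VSWR ≈ 3.92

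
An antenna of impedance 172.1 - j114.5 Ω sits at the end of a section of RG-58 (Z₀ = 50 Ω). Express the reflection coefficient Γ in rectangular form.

Γ = (Z_L − Z_0)/(Z_L + Z_0) = (122.1 − j114.5)/(222.1 − j114.5)

Γ ≈ 0.644 − j0.183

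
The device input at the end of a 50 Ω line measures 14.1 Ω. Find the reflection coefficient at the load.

Γ = (Z_L − Z_0)/(Z_L + Z_0) = (14.1 − 50)/(14.1 + 50) = -35.9/64.1

Γ = -0.56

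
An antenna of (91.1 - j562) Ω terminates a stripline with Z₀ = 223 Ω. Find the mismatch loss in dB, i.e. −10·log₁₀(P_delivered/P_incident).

Γ = (-131.9 − j562)/(314.1 − j562), |Γ| = 0.897
|Γ|² = 0.804, so P_del/P_inc = 1 − |Γ|² = 0.196
ML = −10·log₁₀(1 − |Γ|²)

mismatch loss ≈ 7.08 dB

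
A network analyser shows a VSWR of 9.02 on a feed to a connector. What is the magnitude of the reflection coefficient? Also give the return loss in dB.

|Γ| = (S − 1)/(S + 1) = (9.02 − 1)/(9.02 + 1) = 8.02/10
RL = −20·log₁₀|Γ| = −20·log₁₀(0.8)

|Γ| ≈ 0.8; return loss ≈ 1.93 dB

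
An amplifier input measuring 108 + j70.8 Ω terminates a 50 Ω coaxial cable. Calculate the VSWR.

VSWR ≈ 3.24

Γ = (Z_L − Z_0)/(Z_L + Z_0) = (58 + j70.8)/(158 + j70.8)
|Γ| = 91.5/173 = 0.529
VSWR = (1 + |Γ|)/(1 − |Γ|) = 1.53/0.471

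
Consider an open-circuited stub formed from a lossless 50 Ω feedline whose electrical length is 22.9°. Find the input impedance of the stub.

tan(βl) = 0.422
For an open-circuited stub, Z_in = −jZ_0·cot(βl) = −jZ_0/tan(βl)

Z_in ≈ −j118 Ω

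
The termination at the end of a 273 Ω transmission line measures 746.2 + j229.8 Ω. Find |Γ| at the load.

Γ = (Z_L − Z_0)/(Z_L + Z_0) = (473.2 + j229.8)/(1019 + j229.8)
|Γ| = 526/1040

|Γ| ≈ 0.503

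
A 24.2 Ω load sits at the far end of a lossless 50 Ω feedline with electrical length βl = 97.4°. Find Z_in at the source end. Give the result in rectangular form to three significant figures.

Z_in ≈ 98 − j19.8 Ω

tan(βl) = tan(97.4°) = -7.7
Z_in = Z_0·(Z_L + jZ_0·tanβl)/(Z_0 + jZ_L·tanβl)
     = 50·(24.2 − j385)/(50 − j186)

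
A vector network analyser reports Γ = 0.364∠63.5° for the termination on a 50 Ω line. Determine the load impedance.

Z_L ≈ 53.7 + j40.3 Ω

Z_L = Z_0·(1 + Γ)/(1 − Γ) = 50·(1.16 + j0.326)/(0.838 − j0.326)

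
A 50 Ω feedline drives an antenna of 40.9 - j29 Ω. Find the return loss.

Γ = (-9.1 − j29)/(90.9 − j29), |Γ| = 0.319
RL = −20·log₁₀|Γ| = −20·log₁₀(0.319)

RL ≈ 9.94 dB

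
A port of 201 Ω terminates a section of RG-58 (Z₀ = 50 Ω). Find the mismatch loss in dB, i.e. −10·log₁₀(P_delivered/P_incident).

Γ = (201 − 50)/(201 + 50) = 0.602
|Γ|² = 0.362, so P_del/P_inc = 1 − |Γ|² = 0.638
ML = −10·log₁₀(1 − |Γ|²)

mismatch loss ≈ 1.95 dB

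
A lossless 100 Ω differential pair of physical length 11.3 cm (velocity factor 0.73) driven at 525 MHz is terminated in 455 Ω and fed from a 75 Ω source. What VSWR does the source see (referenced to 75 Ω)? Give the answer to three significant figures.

λ = v/f = 0.73·c / 525 MHz = 0.417 m
βl = 2π·l/λ = 2π × 0.271 = 97.5°
tan(βl) = -7.57
Z_in = Z_0·(Z_L + jZ_0·tanβl)/(Z_0 + jZ_L·tanβl) = 22.3 + j12.6 Ω
Γ_s = (Z_in − Z_s)/(Z_in + Z_s) = (-52.7 + j12.6)/(97.3 + j12.6), |Γ_s| = 0.552
VSWR = (1 + |Γ_s|)/(1 − |Γ_s|)

VSWR ≈ 3.46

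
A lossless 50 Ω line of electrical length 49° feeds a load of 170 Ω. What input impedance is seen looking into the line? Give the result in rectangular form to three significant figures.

tan(βl) = tan(49°) = 1.15
Z_in = Z_0·(Z_L + jZ_0·tanβl)/(Z_0 + jZ_L·tanβl)
     = 50·(170 + j57.5)/(50 + j196)

Z_in ≈ 24.2 − j37.3 Ω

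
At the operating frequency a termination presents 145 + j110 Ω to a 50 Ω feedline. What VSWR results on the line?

VSWR ≈ 4.7

Γ = (Z_L − Z_0)/(Z_L + Z_0) = (95 + j110)/(195 + j110)
|Γ| = 145/224 = 0.649
VSWR = (1 + |Γ|)/(1 − |Γ|) = 1.65/0.351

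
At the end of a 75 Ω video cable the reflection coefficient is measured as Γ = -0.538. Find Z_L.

Z_L = Z_0·(1 + Γ)/(1 − Γ) = 75·(0.462)/(1.54)

Z_L ≈ 22.5 Ω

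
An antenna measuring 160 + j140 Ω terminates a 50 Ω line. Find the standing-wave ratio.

VSWR ≈ 5.79

Γ = (Z_L − Z_0)/(Z_L + Z_0) = (110 + j140)/(210 + j140)
|Γ| = 178/252 = 0.705
VSWR = (1 + |Γ|)/(1 − |Γ|) = 1.71/0.295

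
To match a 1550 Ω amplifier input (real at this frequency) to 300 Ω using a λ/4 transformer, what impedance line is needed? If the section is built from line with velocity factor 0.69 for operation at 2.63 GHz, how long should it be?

Z_qwt = √(Z_0·R_L) = √(300 × 1550) = √465000
λ = 0.69·c/f = 0.0787 m, so l = λ/4 = 0.0197 m

Z_qwt ≈ 682 Ω; length ≈ 1.97 cm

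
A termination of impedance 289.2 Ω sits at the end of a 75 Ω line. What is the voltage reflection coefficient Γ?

Γ = 0.588

Γ = (Z_L − Z_0)/(Z_L + Z_0) = (289.2 − 75)/(289.2 + 75) = 214.2/364.2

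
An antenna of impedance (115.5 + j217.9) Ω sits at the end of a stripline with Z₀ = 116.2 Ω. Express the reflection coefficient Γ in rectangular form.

Γ ≈ 0.468 + j0.501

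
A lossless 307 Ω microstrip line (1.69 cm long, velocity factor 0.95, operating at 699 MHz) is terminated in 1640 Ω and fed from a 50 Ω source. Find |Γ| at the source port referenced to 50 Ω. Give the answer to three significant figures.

|Γ| ≈ 0.937

λ = v/f = 0.95·c / 699 MHz = 0.408 m
βl = 2π·l/λ = 2π × 0.0414 = 14.9°
tan(βl) = 0.266
Z_in = Z_0·(Z_L + jZ_0·tanβl)/(Z_0 + jZ_L·tanβl) = 580 − j744 Ω
Γ_s = (Z_in − Z_s)/(Z_in + Z_s) = (530 − j744)/(630 − j744), |Γ_s| = 0.937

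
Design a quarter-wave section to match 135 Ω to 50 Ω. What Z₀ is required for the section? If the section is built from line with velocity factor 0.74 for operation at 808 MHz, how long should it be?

Z_qwt = √(Z_0·R_L) = √(50 × 135) = √6750
λ = 0.74·c/f = 0.275 m, so l = λ/4 = 0.0687 m

Z_qwt ≈ 82.2 Ω; length ≈ 6.87 cm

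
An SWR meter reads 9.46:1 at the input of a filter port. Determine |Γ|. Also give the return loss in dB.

|Γ| = (S − 1)/(S + 1) = (9.46 − 1)/(9.46 + 1) = 8.46/10.5
RL = −20·log₁₀|Γ| = −20·log₁₀(0.809)

|Γ| ≈ 0.809; return loss ≈ 1.84 dB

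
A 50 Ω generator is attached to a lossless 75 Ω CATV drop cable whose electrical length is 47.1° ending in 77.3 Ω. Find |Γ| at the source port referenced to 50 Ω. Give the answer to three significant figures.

|Γ| ≈ 0.2

tan(βl) = 1.08
Z_in = Z_0·(Z_L + jZ_0·tanβl)/(Z_0 + jZ_L·tanβl) = 74.8 − j2.25 Ω
Γ_s = (Z_in − Z_s)/(Z_in + Z_s) = (24.8 − j2.25)/(125 − j2.25), |Γ_s| = 0.2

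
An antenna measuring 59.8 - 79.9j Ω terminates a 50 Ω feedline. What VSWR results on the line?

VSWR ≈ 3.91

Γ = (Z_L − Z_0)/(Z_L + Z_0) = (9.8 − j79.9)/(109.8 − j79.9)
|Γ| = 80.5/136 = 0.593
VSWR = (1 + |Γ|)/(1 − |Γ|) = 1.59/0.407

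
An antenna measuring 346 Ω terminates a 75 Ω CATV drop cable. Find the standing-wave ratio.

VSWR ≈ 4.61

Γ = (346 − 75)/(346 + 75) = 0.644
VSWR = (1 + 0.644)/(1 − 0.644)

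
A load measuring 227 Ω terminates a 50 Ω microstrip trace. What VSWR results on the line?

VSWR ≈ 4.54

For a purely resistive load, VSWR = R_L/Z_0 or Z_0/R_L (whichever > 1) = 227/50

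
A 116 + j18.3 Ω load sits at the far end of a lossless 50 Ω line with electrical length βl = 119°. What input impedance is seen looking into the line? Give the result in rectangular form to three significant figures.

tan(βl) = tan(119°) = -1.8
Z_in = Z_0·(Z_L + jZ_0·tanβl)/(Z_0 + jZ_L·tanβl)
     = 50·(116 − j71.9)/(83 − j209)

Z_in ≈ 24.3 + j18.1 Ω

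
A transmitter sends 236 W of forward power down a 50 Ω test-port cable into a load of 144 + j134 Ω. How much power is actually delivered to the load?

P_delivered ≈ 122 W

|Γ| = |(94 + j134)/(194 + j134)| = 0.694
|Γ|² = 0.482
P_refl = |Γ|²·P_inc = 114 W, P_del = (1 − |Γ|²)·P_inc = 122 W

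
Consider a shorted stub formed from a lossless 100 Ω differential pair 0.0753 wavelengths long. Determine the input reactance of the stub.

X_in ≈ 51.2 Ω (inductive)

βl = 2π × 0.0753 = 27.1°
tan(βl) = 0.512
For a shorted stub, Z_in = jZ_0·tan(βl)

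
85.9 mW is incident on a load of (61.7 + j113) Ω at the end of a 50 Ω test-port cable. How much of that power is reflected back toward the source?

|Γ| = |(11.7 + j113)/(111.7 + j113)| = 0.715
|Γ|² = 0.511
P_refl = |Γ|²·P_inc = 43.9 mW, P_del = (1 − |Γ|²)·P_inc = 42 mW

P_reflected ≈ 43.9 mW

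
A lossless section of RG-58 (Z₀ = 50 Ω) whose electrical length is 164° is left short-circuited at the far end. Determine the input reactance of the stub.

X_in ≈ -14.3 Ω (capacitive)

tan(βl) = -0.287
For a short-circuited stub, Z_in = jZ_0·tan(βl)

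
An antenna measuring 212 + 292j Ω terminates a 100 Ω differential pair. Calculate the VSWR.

VSWR ≈ 6.46

Γ = (Z_L − Z_0)/(Z_L + Z_0) = (112 + j292)/(312 + j292)
|Γ| = 313/427 = 0.732
VSWR = (1 + |Γ|)/(1 − |Γ|) = 1.73/0.268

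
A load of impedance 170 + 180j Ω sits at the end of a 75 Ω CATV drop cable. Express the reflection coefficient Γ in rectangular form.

Γ ≈ 0.602 + j0.292

Γ = (Z_L − Z_0)/(Z_L + Z_0) = (95 + j180)/(245 + j180)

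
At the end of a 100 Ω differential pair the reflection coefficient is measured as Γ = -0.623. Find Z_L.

Z_L ≈ 23.2 Ω

Z_L = Z_0·(1 + Γ)/(1 − Γ) = 100·(0.377)/(1.62)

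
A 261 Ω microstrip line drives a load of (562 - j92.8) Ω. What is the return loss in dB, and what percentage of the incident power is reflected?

RL ≈ 8.4 dB; 14.5% of incident power reflected

Γ = (301 − j92.8)/(823 − j92.8), |Γ| = 0.38
RL = −20·log₁₀(0.38) = 8.4 dB
P_refl/P_inc = |Γ|² = 0.145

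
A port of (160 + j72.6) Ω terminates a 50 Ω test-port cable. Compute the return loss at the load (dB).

RL ≈ 4.54 dB

Γ = (110 + j72.6)/(210 + j72.6), |Γ| = 0.593
RL = −20·log₁₀|Γ| = −20·log₁₀(0.593)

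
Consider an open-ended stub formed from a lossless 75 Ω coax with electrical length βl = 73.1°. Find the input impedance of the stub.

tan(βl) = 3.29
For an open-ended stub, Z_in = −jZ_0·cot(βl) = −jZ_0/tan(βl)

Z_in ≈ −j22.8 Ω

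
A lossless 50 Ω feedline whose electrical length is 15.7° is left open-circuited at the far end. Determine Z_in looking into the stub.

tan(βl) = 0.281
For an open-circuited stub, Z_in = −jZ_0·cot(βl) = −jZ_0/tan(βl)

Z_in ≈ −j178 Ω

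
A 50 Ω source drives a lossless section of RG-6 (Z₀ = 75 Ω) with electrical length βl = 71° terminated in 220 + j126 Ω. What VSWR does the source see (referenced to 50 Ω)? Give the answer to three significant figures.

tan(βl) = 2.9
Z_in = Z_0·(Z_L + jZ_0·tanβl)/(Z_0 + jZ_L·tanβl) = 23.7 − j36.6 Ω
Γ_s = (Z_in − Z_s)/(Z_in + Z_s) = (-26.3 − j36.6)/(73.7 − j36.6), |Γ_s| = 0.548
VSWR = (1 + |Γ_s|)/(1 − |Γ_s|)

VSWR ≈ 3.42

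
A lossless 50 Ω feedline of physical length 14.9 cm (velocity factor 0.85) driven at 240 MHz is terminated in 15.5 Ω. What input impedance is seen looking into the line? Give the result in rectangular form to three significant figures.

λ = v/f = 0.85·c / 240 MHz = 1.06 m
βl = 2π·l/λ = 2π × 0.14 = 50.5°
tan(βl) = tan(50.5°) = 1.21
Z_in = Z_0·(Z_L + jZ_0·tanβl)/(Z_0 + jZ_L·tanβl)
     = 50·(15.5 + j60.6)/(50 + j18.8)

Z_in ≈ 33.5 + j48 Ω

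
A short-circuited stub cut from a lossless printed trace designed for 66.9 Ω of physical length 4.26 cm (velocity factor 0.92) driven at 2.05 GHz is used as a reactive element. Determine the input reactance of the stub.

X_in ≈ -151 Ω (capacitive)

λ = v/f = 0.92·c / 2.05 GHz = 0.135 m
βl = 2π·l/λ = 2π × 0.316 = 114°
tan(βl) = -2.26
For a short-circuited stub, Z_in = jZ_0·tan(βl)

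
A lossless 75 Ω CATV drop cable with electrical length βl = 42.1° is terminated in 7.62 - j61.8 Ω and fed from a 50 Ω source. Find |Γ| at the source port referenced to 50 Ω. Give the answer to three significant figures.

tan(βl) = 0.904
Z_in = Z_0·(Z_L + jZ_0·tanβl)/(Z_0 + jZ_L·tanβl) = 4.54 + j3.18 Ω
Γ_s = (Z_in − Z_s)/(Z_in + Z_s) = (-45.5 + j3.18)/(54.5 + j3.18), |Γ_s| = 0.834

|Γ| ≈ 0.834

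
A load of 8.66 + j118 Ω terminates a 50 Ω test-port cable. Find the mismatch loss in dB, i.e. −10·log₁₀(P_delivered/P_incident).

Γ = (-41.34 + j118)/(58.66 + j118), |Γ| = 0.949
|Γ|² = 0.9, so P_del/P_inc = 1 − |Γ|² = 0.0997
ML = −10·log₁₀(1 − |Γ|²)

mismatch loss ≈ 10 dB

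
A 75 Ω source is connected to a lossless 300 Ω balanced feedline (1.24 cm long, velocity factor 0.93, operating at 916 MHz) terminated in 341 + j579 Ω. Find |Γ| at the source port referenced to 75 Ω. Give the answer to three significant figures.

λ = v/f = 0.93·c / 916 MHz = 0.305 m
βl = 2π·l/λ = 2π × 0.0407 = 14.7°
tan(βl) = 0.262
Z_in = Z_0·(Z_L + jZ_0·tanβl)/(Z_0 + jZ_L·tanβl) = 1090 + j672 Ω
Γ_s = (Z_in − Z_s)/(Z_in + Z_s) = (1020 + j672)/(1170 + j672), |Γ_s| = 0.905

|Γ| ≈ 0.905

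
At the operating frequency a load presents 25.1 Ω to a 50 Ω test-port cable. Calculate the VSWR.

VSWR ≈ 1.99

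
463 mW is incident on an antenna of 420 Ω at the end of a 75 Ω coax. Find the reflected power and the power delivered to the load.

Γ = (420 − 75)/(420 + 75) = 0.697
|Γ|² = 0.486
P_refl = |Γ|²·P_inc = 225 mW, P_del = (1 − |Γ|²)·P_inc = 238 mW

P_reflected ≈ 225 mW; P_delivered ≈ 238 mW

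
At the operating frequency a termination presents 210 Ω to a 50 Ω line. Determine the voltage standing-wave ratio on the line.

VSWR ≈ 4.2

Γ = (210 − 50)/(210 + 50) = 0.615
VSWR = (1 + 0.615)/(1 − 0.615)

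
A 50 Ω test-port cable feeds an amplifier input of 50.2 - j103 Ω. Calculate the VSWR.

Γ = (Z_L − Z_0)/(Z_L + Z_0) = (0.2 − j103)/(100.2 − j103)
|Γ| = 103/144 = 0.717
VSWR = (1 + |Γ|)/(1 − |Γ|) = 1.72/0.283

VSWR ≈ 6.06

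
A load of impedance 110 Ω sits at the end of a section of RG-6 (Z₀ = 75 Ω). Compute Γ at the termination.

Γ = 0.189

Γ = (Z_L − Z_0)/(Z_L + Z_0) = (110 − 75)/(110 + 75) = 35/185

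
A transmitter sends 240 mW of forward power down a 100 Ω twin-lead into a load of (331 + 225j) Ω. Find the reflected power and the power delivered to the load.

P_reflected ≈ 106 mW; P_delivered ≈ 134 mW

|Γ| = |(231 + j225)/(431 + j225)| = 0.663
|Γ|² = 0.44
P_refl = |Γ|²·P_inc = 106 mW, P_del = (1 − |Γ|²)·P_inc = 134 mW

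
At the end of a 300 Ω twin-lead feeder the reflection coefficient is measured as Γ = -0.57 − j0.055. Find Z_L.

Z_L = Z_0·(1 + Γ)/(1 − Γ) = 300·(0.43 − j0.055)/(1.57 + j0.055)

Z_L ≈ 81.7 − j13.4 Ω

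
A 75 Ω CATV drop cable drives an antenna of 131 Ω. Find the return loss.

RL ≈ 11.3 dB

Γ = (131 − 75)/(131 + 75) = 0.272
RL = −20·log₁₀|Γ| = −20·log₁₀(0.272)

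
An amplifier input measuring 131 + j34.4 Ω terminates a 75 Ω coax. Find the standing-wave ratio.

VSWR ≈ 1.92

Γ = (Z_L − Z_0)/(Z_L + Z_0) = (56 + j34.4)/(206 + j34.4)
|Γ| = 65.7/209 = 0.315
VSWR = (1 + |Γ|)/(1 − |Γ|) = 1.31/0.685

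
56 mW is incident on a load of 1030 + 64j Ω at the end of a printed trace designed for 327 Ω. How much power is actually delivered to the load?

P_delivered ≈ 40.9 mW

|Γ| = |(703 + j64)/(1357 + j64)| = 0.52
|Γ|² = 0.27
P_refl = |Γ|²·P_inc = 15.1 mW, P_del = (1 − |Γ|²)·P_inc = 40.9 mW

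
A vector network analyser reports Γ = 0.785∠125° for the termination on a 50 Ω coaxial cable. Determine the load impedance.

Z_L ≈ 7.62 + j25.6 Ω

Z_L = Z_0·(1 + Γ)/(1 − Γ) = 50·(0.55 + j0.643)/(1.45 − j0.643)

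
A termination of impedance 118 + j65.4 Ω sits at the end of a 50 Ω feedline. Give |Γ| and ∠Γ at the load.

Γ = (Z_L − Z_0)/(Z_L + Z_0) = (68 + j65.4)/(168 + j65.4)
|Γ| = 94.3/180 = 0.523

Γ ≈ 0.523 ∠ 22.6°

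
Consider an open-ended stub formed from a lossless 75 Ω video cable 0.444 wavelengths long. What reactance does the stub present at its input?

X_in ≈ 204 Ω (inductive)

βl = 2π × 0.444 = 160°
tan(βl) = -0.367
For an open-ended stub, Z_in = −jZ_0·cot(βl) = −jZ_0/tan(βl)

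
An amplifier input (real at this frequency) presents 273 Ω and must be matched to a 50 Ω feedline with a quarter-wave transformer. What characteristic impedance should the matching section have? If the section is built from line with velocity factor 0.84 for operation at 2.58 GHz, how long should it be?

Z_qwt ≈ 117 Ω; length ≈ 2.44 cm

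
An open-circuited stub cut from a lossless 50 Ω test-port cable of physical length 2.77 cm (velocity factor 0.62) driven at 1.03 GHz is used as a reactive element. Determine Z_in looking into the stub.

Z_in ≈ −j34.7 Ω

λ = v/f = 0.62·c / 1.03 GHz = 0.181 m
βl = 2π·l/λ = 2π × 0.153 = 55.2°
tan(βl) = 1.44
For an open-circuited stub, Z_in = −jZ_0·cot(βl) = −jZ_0/tan(βl)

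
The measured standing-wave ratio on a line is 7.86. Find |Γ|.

|Γ| = (S − 1)/(S + 1) = (7.86 − 1)/(7.86 + 1) = 6.86/8.86

|Γ| ≈ 0.774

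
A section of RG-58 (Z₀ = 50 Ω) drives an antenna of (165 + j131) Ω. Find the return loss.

RL ≈ 3.19 dB

Γ = (115 + j131)/(215 + j131), |Γ| = 0.692
RL = −20·log₁₀|Γ| = −20·log₁₀(0.692)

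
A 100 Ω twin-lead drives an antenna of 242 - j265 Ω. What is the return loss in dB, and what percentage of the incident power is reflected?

Γ = (142 − j265)/(342 − j265), |Γ| = 0.695
RL = −20·log₁₀(0.695) = 3.16 dB
P_refl/P_inc = |Γ|² = 0.483

RL ≈ 3.16 dB; 48.3% of incident power reflected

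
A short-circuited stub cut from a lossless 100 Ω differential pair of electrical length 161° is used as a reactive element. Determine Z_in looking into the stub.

tan(βl) = -0.344
For a short-circuited stub, Z_in = jZ_0·tan(βl)

Z_in ≈ −j34.4 Ω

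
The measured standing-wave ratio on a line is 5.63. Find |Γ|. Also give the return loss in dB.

|Γ| ≈ 0.698; return loss ≈ 3.12 dB

|Γ| = (S − 1)/(S + 1) = (5.63 − 1)/(5.63 + 1) = 4.63/6.63
RL = −20·log₁₀|Γ| = −20·log₁₀(0.698)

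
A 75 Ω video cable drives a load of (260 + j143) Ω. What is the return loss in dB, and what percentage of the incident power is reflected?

RL ≈ 3.85 dB; 41.2% of incident power reflected

Γ = (185 + j143)/(335 + j143), |Γ| = 0.642
RL = −20·log₁₀(0.642) = 3.85 dB
P_refl/P_inc = |Γ|² = 0.412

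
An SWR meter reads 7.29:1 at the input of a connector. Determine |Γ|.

|Γ| ≈ 0.759

|Γ| = (S − 1)/(S + 1) = (7.29 − 1)/(7.29 + 1) = 6.29/8.29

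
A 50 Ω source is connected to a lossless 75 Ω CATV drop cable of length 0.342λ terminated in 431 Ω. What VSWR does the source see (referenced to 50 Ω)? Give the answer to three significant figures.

VSWR ≈ 5.29

βl = 2π × 0.342 = 123°
tan(βl) = -1.53
Z_in = Z_0·(Z_L + jZ_0·tanβl)/(Z_0 + jZ_L·tanβl) = 18.4 + j46.8 Ω
Γ_s = (Z_in − Z_s)/(Z_in + Z_s) = (-31.6 + j46.8)/(68.4 + j46.8), |Γ_s| = 0.682
VSWR = (1 + |Γ_s|)/(1 − |Γ_s|)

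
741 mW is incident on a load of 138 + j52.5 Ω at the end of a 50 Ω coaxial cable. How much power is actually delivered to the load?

|Γ| = |(88 + j52.5)/(188 + j52.5)| = 0.525
|Γ|² = 0.276
P_refl = |Γ|²·P_inc = 204 mW, P_del = (1 − |Γ|²)·P_inc = 537 mW

P_delivered ≈ 537 mW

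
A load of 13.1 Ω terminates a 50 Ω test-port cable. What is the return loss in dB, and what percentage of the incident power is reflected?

RL ≈ 4.66 dB; 34.2% of incident power reflected

Γ = (13.1 − 50)/(13.1 + 50) = -0.585
RL = −20·log₁₀(0.585) = 4.66 dB
P_refl/P_inc = |Γ|² = 0.342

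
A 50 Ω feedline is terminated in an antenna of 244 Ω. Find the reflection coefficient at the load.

Γ = 0.66

Γ = (Z_L − Z_0)/(Z_L + Z_0) = (244 − 50)/(244 + 50) = 194/294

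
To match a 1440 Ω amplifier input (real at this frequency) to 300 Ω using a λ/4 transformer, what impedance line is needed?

Z_qwt ≈ 657 Ω

Z_qwt = √(Z_0·R_L) = √(300 × 1440) = √432000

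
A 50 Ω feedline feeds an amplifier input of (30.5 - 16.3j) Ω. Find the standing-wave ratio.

Γ = (Z_L − Z_0)/(Z_L + Z_0) = (-19.5 − j16.3)/(80.5 − j16.3)
|Γ| = 25.4/82.1 = 0.309
VSWR = (1 + |Γ|)/(1 − |Γ|) = 1.31/0.691

VSWR ≈ 1.9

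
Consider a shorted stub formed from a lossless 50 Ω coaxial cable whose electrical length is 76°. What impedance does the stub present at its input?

tan(βl) = 4.01
For a shorted stub, Z_in = jZ_0·tan(βl)

Z_in ≈ +j201 Ω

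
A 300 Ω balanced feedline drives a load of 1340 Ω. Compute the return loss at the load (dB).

RL ≈ 3.96 dB

Γ = (1340 − 300)/(1340 + 300) = 0.634
RL = −20·log₁₀|Γ| = −20·log₁₀(0.634)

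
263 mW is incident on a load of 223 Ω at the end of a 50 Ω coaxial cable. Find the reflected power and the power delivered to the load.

Γ = (223 − 50)/(223 + 50) = 0.634
|Γ|² = 0.402
P_refl = |Γ|²·P_inc = 106 mW, P_del = (1 − |Γ|²)·P_inc = 157 mW

P_reflected ≈ 106 mW; P_delivered ≈ 157 mW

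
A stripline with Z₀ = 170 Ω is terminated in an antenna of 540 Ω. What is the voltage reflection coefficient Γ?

Γ = (Z_L − Z_0)/(Z_L + Z_0) = (540 − 170)/(540 + 170) = 370/710

Γ = 0.521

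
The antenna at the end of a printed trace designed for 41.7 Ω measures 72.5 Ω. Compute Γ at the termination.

Γ = 0.27

Γ = (Z_L − Z_0)/(Z_L + Z_0) = (72.5 − 41.7)/(72.5 + 41.7) = 30.8/114.2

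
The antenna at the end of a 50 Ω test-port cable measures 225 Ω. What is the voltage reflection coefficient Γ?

Γ = 0.636

Γ = (Z_L − Z_0)/(Z_L + Z_0) = (225 − 50)/(225 + 50) = 175/275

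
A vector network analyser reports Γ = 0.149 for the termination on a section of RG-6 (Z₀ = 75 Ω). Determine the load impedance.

Z_L ≈ 101 Ω

Z_L = Z_0·(1 + Γ)/(1 − Γ) = 75·(1.15)/(0.851)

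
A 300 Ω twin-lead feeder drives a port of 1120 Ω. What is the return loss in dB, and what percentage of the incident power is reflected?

Γ = (1120 − 300)/(1120 + 300) = 0.577
RL = −20·log₁₀(0.577) = 4.77 dB
P_refl/P_inc = |Γ|² = 0.333

RL ≈ 4.77 dB; 33.3% of incident power reflected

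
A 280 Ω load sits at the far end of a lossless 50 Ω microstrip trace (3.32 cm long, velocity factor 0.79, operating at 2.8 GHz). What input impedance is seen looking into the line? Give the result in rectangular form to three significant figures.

Z_in ≈ 21.7 + j57.4 Ω

λ = v/f = 0.79·c / 2.8 GHz = 0.0846 m
βl = 2π·l/λ = 2π × 0.392 = 141°
tan(βl) = tan(141°) = -0.804
Z_in = Z_0·(Z_L + jZ_0·tanβl)/(Z_0 + jZ_L·tanβl)
     = 50·(280 − j40.2)/(50 − j225)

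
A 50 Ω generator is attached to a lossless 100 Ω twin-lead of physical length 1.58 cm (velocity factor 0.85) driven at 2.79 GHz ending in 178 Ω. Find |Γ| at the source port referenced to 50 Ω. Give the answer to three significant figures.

λ = v/f = 0.85·c / 2.79 GHz = 0.0914 m
βl = 2π·l/λ = 2π × 0.173 = 62.2°
tan(βl) = 1.9
Z_in = Z_0·(Z_L + jZ_0·tanβl)/(Z_0 + jZ_L·tanβl) = 66 − j33.1 Ω
Γ_s = (Z_in − Z_s)/(Z_in + Z_s) = (16 − j33.1)/(116 − j33.1), |Γ_s| = 0.305

|Γ| ≈ 0.305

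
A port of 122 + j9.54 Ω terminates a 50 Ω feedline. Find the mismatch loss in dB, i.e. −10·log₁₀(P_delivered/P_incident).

mismatch loss ≈ 0.85 dB

Γ = (72 + j9.54)/(172 + j9.54), |Γ| = 0.422
|Γ|² = 0.178, so P_del/P_inc = 1 − |Γ|² = 0.822
ML = −10·log₁₀(1 − |Γ|²)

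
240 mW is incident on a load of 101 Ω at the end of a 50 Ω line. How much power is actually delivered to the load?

P_delivered ≈ 213 mW

Γ = (101 − 50)/(101 + 50) = 0.338
|Γ|² = 0.114
P_refl = |Γ|²·P_inc = 27.4 mW, P_del = (1 − |Γ|²)·P_inc = 213 mW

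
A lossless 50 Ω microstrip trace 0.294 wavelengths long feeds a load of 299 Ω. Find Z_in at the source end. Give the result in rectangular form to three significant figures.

Z_in ≈ 9.01 + j13.8 Ω

βl = 2π × 0.294 = 106°
tan(βl) = tan(106°) = -3.52
Z_in = Z_0·(Z_L + jZ_0·tanβl)/(Z_0 + jZ_L·tanβl)
     = 50·(299 − j176)/(50 − j1050)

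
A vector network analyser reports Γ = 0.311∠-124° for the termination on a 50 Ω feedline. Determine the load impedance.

Z_L = Z_0·(1 + Γ)/(1 − Γ) = 50·(0.826 − j0.258)/(1.17 + j0.258)

Z_L ≈ 31.3 − j17.8 Ω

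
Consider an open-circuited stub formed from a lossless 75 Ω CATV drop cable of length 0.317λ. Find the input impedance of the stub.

Z_in ≈ +j33.6 Ω

βl = 2π × 0.317 = 114°
tan(βl) = -2.23
For an open-circuited stub, Z_in = −jZ_0·cot(βl) = −jZ_0/tan(βl)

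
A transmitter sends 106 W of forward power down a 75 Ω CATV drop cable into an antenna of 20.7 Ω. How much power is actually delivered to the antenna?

P_delivered ≈ 71.9 W

Γ = (20.7 − 75)/(20.7 + 75) = -0.567
|Γ|² = 0.322
P_refl = |Γ|²·P_inc = 34.1 W, P_del = (1 − |Γ|²)·P_inc = 71.9 W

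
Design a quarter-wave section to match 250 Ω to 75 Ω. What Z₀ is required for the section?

Z_qwt = √(Z_0·R_L) = √(75 × 250) = √18750

Z_qwt ≈ 137 Ω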